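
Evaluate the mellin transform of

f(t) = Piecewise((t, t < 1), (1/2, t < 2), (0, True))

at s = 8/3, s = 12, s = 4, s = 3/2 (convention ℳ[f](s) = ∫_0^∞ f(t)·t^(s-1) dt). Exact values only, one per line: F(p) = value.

split f at 1: ℳ[f](s) collects 2 kernel integrals
the [0, 1) slice contributes ∫ t·t^(s-1) dt
the [1, 2) slice contributes ∫ 1/2·t^(s-1) dt

F(8/3) = 15/176 + 3*2**(2/3)/4
F(12) = 17753/104
F(4) = 83/40
F(3/2) = 1/15 + 2*sqrt(2)/3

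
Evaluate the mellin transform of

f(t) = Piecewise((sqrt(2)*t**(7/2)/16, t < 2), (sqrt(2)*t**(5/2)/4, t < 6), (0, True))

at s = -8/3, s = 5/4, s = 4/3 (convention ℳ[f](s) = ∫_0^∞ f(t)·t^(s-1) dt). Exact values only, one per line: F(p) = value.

F(-8/3) = 2**(1/3)*(33 - 10*3**(5/6))/20
F(5/4) = 8*2**(1/4)*(-23 + 1026*3**(3/4))/285
F(4/3) = 12*2**(1/3)*(-35 + 1566*3**(5/6))/667

back out the common scale on t: t**(7/2) on [0, 1); 2*t**(5/2) on [1, 3)
back out the shared t-power: t**(3/2) on [0, 1); 2*sqrt(t) on [1, 3)
slice at 2, transform all 2 pieces, and sum them
on [0, 2): add ∫ sqrt(2)*t**(7/2)/16·t^(s-1) dt
on [2, 6): add ∫ sqrt(2)*t**(5/2)/4·t^(s-1) dt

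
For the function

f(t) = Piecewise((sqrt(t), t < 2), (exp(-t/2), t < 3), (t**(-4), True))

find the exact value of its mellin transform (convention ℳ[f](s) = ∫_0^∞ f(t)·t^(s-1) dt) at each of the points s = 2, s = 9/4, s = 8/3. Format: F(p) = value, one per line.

F(2) = -10*exp(-3/2) + 1/18 + 8*sqrt(2)/5 + 8*exp(-1)
F(9/4) = -4*2**(1/4)*uppergamma(9/4, 3/2) + 4*3**(1/4)/63 + 16*2**(3/4)/11 + 4*2**(1/4)*uppergamma(9/4, 1)
F(8/3) = -4*2**(2/3)*uppergamma(8/3, 3/2) + 3**(2/3)/12 + 48*2**(1/6)/19 + 4*2**(2/3)*uppergamma(8/3, 1)

the 3 pieces separated at 2, 3 each add one integral
∫ sqrt(t)·t^(s-1) over [0, 2)
[2, 3) adds the kernel integral of exp(-t/2)
between 3 and ∞ the integrand is t**(-4)·t^(s-1)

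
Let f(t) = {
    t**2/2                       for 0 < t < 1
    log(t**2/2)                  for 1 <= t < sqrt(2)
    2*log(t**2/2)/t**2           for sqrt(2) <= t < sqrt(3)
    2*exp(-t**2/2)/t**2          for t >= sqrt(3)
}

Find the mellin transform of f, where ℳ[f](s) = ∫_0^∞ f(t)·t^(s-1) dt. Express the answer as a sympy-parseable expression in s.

invert the power substitution to get t/2 on [0, 1); log(t/2) on [1, 2); 2*log(t/2)/t on [2, 3); …
reversing the common scale on t: t on [0, 1/2); log(t) on [1/2, 1); log(t)/t on [1, 3/2); …
the shared t-power comes off first: t**2 on [0, 1/2); t*log(t) on [1/2, 1); log(t) on [1, 3/2); …
integrate the 4 segments split at 1, sqrt(2), sqrt(3), then add the results
the [0, 1) slice contributes ∫ t**2/2·t^(s-1) dt
segment [1, sqrt(2)) carries log(t**2/2); integrate it
∫ 2*log(t**2/2)/t**2·t^(s-1) over [sqrt(2), sqrt(3))
on [sqrt(3), ∞) integrate f = 2*exp(-t**2/2)/t**2 against the kernel

(3*2**(s/2)*(s - 2)**2*(s + 2)*(4*s + (s - 2)**2 - 4)*uppergamma(s/2 - 1, 3/2) - 12*2**(s/2)*(s - 2)**2*(s + 2) + 12*2**(s/2)*(s + 2)*(4*s + (s - 2)**2 - 4) + 3**(s/2)*(s - 2)*(s + 2)*(-4*log(2) + 4*log(3))*(4*s + (s - 2)**2 - 4) - 8*3**(s/2)*(s + 2)*(4*s + (s - 2)**2 - 4) + 6*(s - 2)**3*(s + 2)*log(2) + 12*(s - 2)**2*(s + 2)*log(2) + 12*(s - 2)**2*(s + 2) + 3*(s - 2)**2*(4*s + (s - 2)**2 - 4))/(6*(s - 2)**2*(s + 2)*(4*s + (s - 2)**2 - 4))
  Re(s) > -2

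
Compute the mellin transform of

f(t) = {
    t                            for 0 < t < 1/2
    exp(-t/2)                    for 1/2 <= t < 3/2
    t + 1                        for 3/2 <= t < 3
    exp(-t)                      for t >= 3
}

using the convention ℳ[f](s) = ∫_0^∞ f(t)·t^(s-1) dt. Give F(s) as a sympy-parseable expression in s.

decompose at 1/2, 3/2, 3; ℳ[f](s) sums the 4 pieces' integrals
segment 0 to 1/2 holds t; add its integral
piece [1/2, 3/2): integrate exp(-t/2) against the kernel
[3/2, 3) adds the kernel integral of (t + 1)
segment 3 to ∞ holds exp(-t); add its integral

(2*2**s*s*(s + 1)*uppergamma(s, 3) - 5*3**s*s - 2*3**s + 2*4**s*s*(s + 1)*uppergamma(s, 1/4) - 2*4**s*s*(s + 1)*uppergamma(s, 3/4) + 8*6**s*s + 2*6**s + s)/(2*2**s*s*(s + 1))
  Re(s) > -1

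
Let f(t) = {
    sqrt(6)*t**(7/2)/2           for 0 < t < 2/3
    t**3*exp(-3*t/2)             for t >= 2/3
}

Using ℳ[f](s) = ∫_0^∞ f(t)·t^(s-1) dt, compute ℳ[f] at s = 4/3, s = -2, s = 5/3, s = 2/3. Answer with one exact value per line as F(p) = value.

F(4/3) = 16*18**(1/3)*(6 + 29*uppergamma(13/3, 1))/7047
F(-2) = 2*exp(-1)/3 + 4/9
F(5/3) = 16*12**(1/3)*(6 + 31*uppergamma(14/3, 1))/7533
F(2/3) = 8*12**(1/3)*(6 + 25*uppergamma(11/3, 1))/2025

strip the shared t-power: sqrt(6)*t**(3/2)/2 on [0, 2/3); t*exp(-3*t/2) on [2/3, ∞)
back out the shared t-power: sqrt(6)*sqrt(t)/2 on [0, 2/3); exp(-3*t/2) on [2/3, ∞)
remove the common scale on t first: sqrt(t) on [0, 1); exp(-t) on [1, ∞)
linearity at 2/3 turns ℳ[f](s) into 2 summed integrals
over [0, 2/3), the kernel integral of sqrt(6)*t**(7/2)/2 enters the sum
[2/3, ∞) adds the kernel integral of t**3*exp(-3*t/2)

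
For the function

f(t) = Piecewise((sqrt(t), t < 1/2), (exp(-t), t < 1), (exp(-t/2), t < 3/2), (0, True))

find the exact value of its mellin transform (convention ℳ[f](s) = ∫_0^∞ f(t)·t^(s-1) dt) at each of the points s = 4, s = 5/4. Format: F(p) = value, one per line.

breakpoints 1/2, 1: one integral from each of the 3 segments
the [0, 1/2) slice contributes ∫ sqrt(t)·t^(s-1) dt
segment [1/2, 1) carries exp(-t); integrate it
piece [1, 3/2): integrate exp(-t/2) against the kernel

F(4) = -807*exp(-3/4)/4 - 16*exp(-1) + sqrt(2)/144 + 1343*exp(-1/2)/8
F(5/4) = -2*2**(1/4)*uppergamma(5/4, 3/4) - uppergamma(5/4, 1) + 2**(1/4)/7 + uppergamma(5/4, 1/2) + 2*2**(1/4)*uppergamma(5/4, 1/2)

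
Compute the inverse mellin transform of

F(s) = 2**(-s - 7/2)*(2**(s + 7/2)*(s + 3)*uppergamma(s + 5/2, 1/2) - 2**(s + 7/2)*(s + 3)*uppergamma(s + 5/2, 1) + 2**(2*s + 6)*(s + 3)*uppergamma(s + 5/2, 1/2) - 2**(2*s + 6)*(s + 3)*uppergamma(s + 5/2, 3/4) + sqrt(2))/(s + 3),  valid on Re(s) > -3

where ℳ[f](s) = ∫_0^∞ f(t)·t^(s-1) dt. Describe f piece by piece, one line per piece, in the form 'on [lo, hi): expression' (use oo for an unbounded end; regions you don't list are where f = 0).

reversing the shared t-power: t**(5/2) on [0, 1/2); t**2*exp(-t) on [1/2, 1); t**2*exp(-t/2) on [1, 3/2)
reversing the shared t-power: sqrt(t) on [0, 1/2); exp(-t) on [1/2, 1); exp(-t/2) on [1, 3/2)
linearity at 1/2, 1 turns ℳ[f](s) into 3 summed integrals
over [0, 1/2), the kernel integral of t**3 enters the sum
on [1/2, 1) integrate f = t**(5/2)*exp(-t) against the kernel
piece [1, 3/2): integrate t**(5/2)*exp(-t/2) against the kernel

on [0, 1/2): t**3
on [1/2, 1): t**(5/2)*exp(-t)
on [1, 3/2): t**(5/2)*exp(-t/2)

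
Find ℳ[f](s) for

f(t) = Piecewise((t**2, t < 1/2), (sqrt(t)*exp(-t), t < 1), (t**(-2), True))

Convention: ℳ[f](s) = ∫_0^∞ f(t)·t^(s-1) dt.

(-2**(1 - s)/4 + s**2*uppergamma(s + 1/2, 1/2) - s**2*uppergamma(s + 1/2, 1) - s - 4*uppergamma(s + 1/2, 1/2) + 4*uppergamma(s + 1/2, 1) - 2 + s/(4*2**s))/(s**2 - 4)
  -2 < Re(s) < 2

back out the shared t-power: t**(3/2) on [0, 1/2); exp(-t) on [1/2, 1); t**(-5/2) on [1, ∞)
split f at 1/2, 1: ℳ[f](s) collects 3 kernel integrals
the [0, 1/2) slice contributes ∫ t**2·t^(s-1) dt
piece [1/2, 1): integrate sqrt(t)*exp(-t) against the kernel
segment 1 to ∞ holds t**(-2); add its integral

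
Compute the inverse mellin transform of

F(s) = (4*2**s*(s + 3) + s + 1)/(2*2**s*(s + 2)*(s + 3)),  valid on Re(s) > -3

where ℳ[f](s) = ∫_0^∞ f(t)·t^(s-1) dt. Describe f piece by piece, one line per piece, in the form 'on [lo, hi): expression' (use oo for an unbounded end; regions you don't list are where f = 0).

strip the common scale on t: t**3 on [0, 1); t**2/2 on [1, 2)
remove the shared t-power first: t on [0, 1); 1/2 on [1, 2)
split f at 1/2: ℳ[f](s) collects 2 kernel integrals
on [0, 1/2) integrate f = 8*t**3 against the kernel
segment 1/2 to 1 holds 2*t**2; add its integral

on [0, 1/2): 8*t**3
on [1/2, 1): 2*t**2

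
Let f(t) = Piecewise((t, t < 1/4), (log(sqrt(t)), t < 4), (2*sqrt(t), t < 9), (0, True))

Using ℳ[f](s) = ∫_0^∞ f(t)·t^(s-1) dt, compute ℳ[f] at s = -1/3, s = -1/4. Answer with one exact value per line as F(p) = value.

back out the power substitution: t**2 on [0, 1/2); log(t) on [1/2, 2); 2*t on [2, 3)
breakpoints 1/4, 4: one integral from each of the 3 segments
the [0, 1/4) slice contributes ∫ t·t^(s-1) dt
segment [1/4, 4) carries log(sqrt(t)); integrate it
piece [4, 9): integrate 2*sqrt(t) against the kernel

F(-1/3) = 3*2**(2/3)*(-19*2**(2/3) - log(2**(2*2**(2/3) + 8)) + 13 + 16*6**(1/3))/8
F(-1/4) = sqrt(2)*(-18*log(2) - 11 + 12*sqrt(6))/3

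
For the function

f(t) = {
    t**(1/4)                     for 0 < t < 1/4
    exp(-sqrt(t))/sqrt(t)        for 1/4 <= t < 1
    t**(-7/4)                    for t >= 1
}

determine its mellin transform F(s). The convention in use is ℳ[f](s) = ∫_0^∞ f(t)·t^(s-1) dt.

2**(1 - 2*s)*(2**(2*s + 1)*(-4*s - 1) + 4**s*(4*s - 7)*(4*s + 1)*uppergamma(2*s - 1, 1/2) - 4**s*(4*s - 7)*(4*s + 1)*uppergamma(2*s - 1, 1) + sqrt(2)*(4*s - 7))/((4*s - 7)*(4*s + 1))
  -1/4 < Re(s) < 7/4

back out the power substitution: sqrt(t) on [0, 1/2); exp(-t)/t on [1/2, 1); t**(-7/2) on [1, ∞)
invert the shared t-power to get t**(3/2) on [0, 1/2); exp(-t) on [1/2, 1); t**(-5/2) on [1, ∞)
decompose at 1/4, 1; ℳ[f](s) sums the 3 pieces' integrals
on [0, 1/4): add ∫ t**(1/4)·t^(s-1) dt
segment [1/4, 1) carries exp(-sqrt(t))/sqrt(t); integrate it
[1, ∞) adds the kernel integral of t**(-7/4)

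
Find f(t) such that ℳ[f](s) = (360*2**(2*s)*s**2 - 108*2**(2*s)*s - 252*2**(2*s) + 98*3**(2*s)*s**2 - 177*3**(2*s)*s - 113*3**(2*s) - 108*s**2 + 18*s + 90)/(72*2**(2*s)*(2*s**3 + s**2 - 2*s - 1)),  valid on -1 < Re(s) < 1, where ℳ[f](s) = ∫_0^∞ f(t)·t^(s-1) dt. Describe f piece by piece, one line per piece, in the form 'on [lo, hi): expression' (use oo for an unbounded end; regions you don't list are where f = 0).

on [0, 1/4): t
on [1/4, 1): sqrt(t)*(2*sqrt(t) + 1)
on [1, 9/4): t/2
on [9/4, oo): 1/t

strip the shared t-power: sqrt(t) on [0, 1/4); 2*sqrt(t) + 1 on [1/4, 1); sqrt(t)/2 on [1, 9/4); …
remove the power substitution first: t on [0, 1/2); 2*t + 1 on [1/2, 1); t/2 on [1, 3/2); …
linearity at 1/4, 1, 9/4 turns ℳ[f](s) into 4 summed integrals
the [0, 1/4) slice contributes ∫ t·t^(s-1) dt
the [1/4, 1) slice contributes ∫ sqrt(t)*(2*sqrt(t) + 1)·t^(s-1) dt
segment 1 to 9/4 holds t/2; add its integral
for t in [9/4, ∞): the term is ∫ 1/t·t^(s-1)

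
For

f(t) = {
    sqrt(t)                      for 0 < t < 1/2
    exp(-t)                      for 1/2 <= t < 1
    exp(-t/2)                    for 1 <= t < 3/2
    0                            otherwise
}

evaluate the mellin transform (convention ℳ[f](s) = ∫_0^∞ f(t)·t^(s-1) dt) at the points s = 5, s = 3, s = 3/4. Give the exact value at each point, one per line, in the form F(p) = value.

F(5) = -12993*exp(-3/4)/8 - 65*exp(-1) + sqrt(2)/352 + 20889*exp(-1/2)/16
F(3) = -65*exp(-3/4)/2 - 5*exp(-1) + sqrt(2)/56 + 117*exp(-1/2)/4
F(3/4) = -2**(3/4)*uppergamma(3/4, 3/4) - uppergamma(3/4, 1) + 2**(3/4)/5 + uppergamma(3/4, 1/2) + 2**(3/4)*uppergamma(3/4, 1/2)

integrate the 3 segments split at 1/2, 1, then add the results
segment 0 to 1/2 holds sqrt(t); add its integral
between 1/2 and 1 the integrand is exp(-t)·t^(s-1)
for t in [1, 3/2): the term is ∫ exp(-t/2)·t^(s-1)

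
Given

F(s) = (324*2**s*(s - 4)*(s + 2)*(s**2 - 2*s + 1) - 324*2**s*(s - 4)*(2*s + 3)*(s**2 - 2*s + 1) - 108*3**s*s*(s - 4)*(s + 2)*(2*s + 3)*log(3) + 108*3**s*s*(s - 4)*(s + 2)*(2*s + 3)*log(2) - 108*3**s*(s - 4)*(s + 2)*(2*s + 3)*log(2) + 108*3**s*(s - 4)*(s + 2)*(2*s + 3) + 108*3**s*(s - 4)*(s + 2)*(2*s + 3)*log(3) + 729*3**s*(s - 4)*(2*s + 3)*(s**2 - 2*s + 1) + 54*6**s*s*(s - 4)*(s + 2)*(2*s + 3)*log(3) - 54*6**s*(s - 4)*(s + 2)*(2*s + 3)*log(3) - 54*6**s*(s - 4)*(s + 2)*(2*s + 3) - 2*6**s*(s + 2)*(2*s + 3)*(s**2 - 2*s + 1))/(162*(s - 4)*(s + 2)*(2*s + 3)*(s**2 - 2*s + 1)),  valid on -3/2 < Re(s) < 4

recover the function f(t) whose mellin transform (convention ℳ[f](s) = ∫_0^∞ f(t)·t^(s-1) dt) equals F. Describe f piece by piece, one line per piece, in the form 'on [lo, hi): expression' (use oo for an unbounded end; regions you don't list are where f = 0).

on [0, 2): sqrt(2)*t**(3/2)/4
on [2, 3): t**2/2
on [3, 6): 2*log(t/2)/t
on [6, oo): 16/t**4

strip the common scale on t: t**(3/2) on [0, 1); 2*t**2 on [1, 3/2); log(t)/t on [3/2, 3); …
breakpoints 2, 3, 6: one integral from each of the 4 segments
[0, 2) adds the kernel integral of sqrt(2)*t**(3/2)/4
on [2, 3): add ∫ t**2/2·t^(s-1) dt
∫ 2*log(t/2)/t·t^(s-1) over [3, 6)
∫ 16/t**4·t^(s-1) over [6, ∞)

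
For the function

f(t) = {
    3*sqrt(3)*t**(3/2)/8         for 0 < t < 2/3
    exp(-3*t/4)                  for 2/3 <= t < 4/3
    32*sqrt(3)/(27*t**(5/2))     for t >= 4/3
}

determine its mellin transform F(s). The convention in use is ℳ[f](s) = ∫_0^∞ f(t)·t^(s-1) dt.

(2*2**s*(2*s - 5)*(2*s + 3)*uppergamma(s, 1/2) - 2*2**s*(2*s - 5)*(2*s + 3)*uppergamma(s, 1) - 4*2**s*(2*s + 3) + sqrt(2)*(2*s - 5))/(2*(3/2)**s*(2*s - 5)*(2*s + 3))
  -3/2 < Re(s) < 5/2

reversing the common scale on t: sqrt(2)*t**(3/2)/4 on [0, 1); exp(-t/2) on [1, 2); 4*sqrt(2)/t**(5/2) on [2, ∞)
remove the common scale on t first: t**(3/2) on [0, 1/2); exp(-t) on [1/2, 1); t**(-5/2) on [1, ∞)
along the cuts 2/3, 4/3, ℳ[f](s) splits into 3 integrals
[0, 2/3) adds the kernel integral of 3*sqrt(3)*t**(3/2)/8
over [2/3, 4/3), the kernel integral of exp(-3*t/4) enters the sum
between 4/3 and ∞ the integrand is 32*sqrt(3)/(27*t**(5/2))·t^(s-1)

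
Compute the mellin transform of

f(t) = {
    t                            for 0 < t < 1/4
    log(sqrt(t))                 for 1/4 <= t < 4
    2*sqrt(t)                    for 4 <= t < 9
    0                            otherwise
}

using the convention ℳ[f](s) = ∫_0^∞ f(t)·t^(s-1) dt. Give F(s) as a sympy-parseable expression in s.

peel off the power substitution: t**2 on [0, 1/2); log(t) on [1/2, 2); 2*t on [2, 3)
f breaks at 1/4, 4 into 3 integrals to sum
on [0, 1/4): add ∫ t·t^(s-1) dt
∫ over [1/4, 4) of log(sqrt(t))·t^(s-1) joins the sum
on [4, 9): add ∫ 2*sqrt(t)·t^(s-1) dt

(-32*2**(4*s)*s**2*(s + 1) + 4*2**(4*s)*s*(s + 1)*(2*s + 1)*log(2) - 2*2**(4*s)*(s + 1)*(2*s + 1) + 48*6**(2*s)*s**2*(s + 1) + s**2*(2*s + 1) + 4*s*(s + 1)*(2*s + 1)*log(2) + 2*(s + 1)*(2*s + 1))/(4*2**(2*s)*s**2*(s + 1)*(2*s + 1))
  Re(s) > -1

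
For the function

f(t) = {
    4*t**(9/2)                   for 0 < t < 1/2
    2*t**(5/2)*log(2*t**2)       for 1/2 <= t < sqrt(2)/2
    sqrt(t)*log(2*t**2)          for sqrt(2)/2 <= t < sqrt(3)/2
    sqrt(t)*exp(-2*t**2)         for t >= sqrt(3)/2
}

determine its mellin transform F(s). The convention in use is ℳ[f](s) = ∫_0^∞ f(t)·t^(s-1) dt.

back out the shared t-power: 4*t**4 on [0, 1/2); 2*t**2*log(2*t**2) on [1/2, sqrt(2)/2); log(2*t**2) on [sqrt(2)/2, sqrt(3)/2); …
the power substitution comes off first: 4*t**2 on [0, 1/4); 2*t*log(2*t) on [1/4, 1/2); log(2*t) on [1/2, 3/4); …
the common scale on t comes off first: t**2 on [0, 1/2); t*log(t) on [1/2, 1); log(t) on [1, 3/2); …
treat the 4 regions marked off by 1/2, sqrt(2)/2, sqrt(3)/2 separately and sum
over [0, 1/2), the kernel integral of 4*t**(9/2) enters the sum
on [1/2, sqrt(2)/2): add ∫ 2*t**(5/2)*log(2*t**2)·t^(s-1) dt
segment [sqrt(2)/2, sqrt(3)/2) carries sqrt(t)*log(2*t**2); integrate it
piece [sqrt(3)/2, ∞): integrate sqrt(t)*exp(-2*t**2) against the kernel

2**(-s - 3/2)*(2**(s/2 + 1/4)*(2*s + 1)**2*(2*s + 9)*(16*s + (2*s + 1)**2 + 24)*uppergamma(s/2 + 1/4, 3/2) + 2**(s/2 + 17/4)*(-2*s - 9)*(2*s + 1)**2 + 2**(s/2 + 17/4)*(2*s + 9)*(16*s + (2*s + 1)**2 + 24) + 3**(s/2 + 1/4)*(2*s + 1)*(2*s + 9)*(-4*log(2) + 4*log(3))*(16*s + (2*s + 1)**2 + 24) - 16*3**(s/2 + 1/4)*(2*s + 9)*(16*s + (2*s + 1)**2 + 24) + (2*s + 1)**3*(2*s + 9)*log(4) + 8*(2*s + 1)**2*(2*s + 9)*log(2) + (2*s + 1)**2*(16*s + 72) + (2*s + 1)**2*(16*s + (2*s + 1)**2 + 24))/((2*s + 1)**2*(2*s + 9)*(16*s + (2*s + 1)**2 + 24))
  Re(s) > -9/2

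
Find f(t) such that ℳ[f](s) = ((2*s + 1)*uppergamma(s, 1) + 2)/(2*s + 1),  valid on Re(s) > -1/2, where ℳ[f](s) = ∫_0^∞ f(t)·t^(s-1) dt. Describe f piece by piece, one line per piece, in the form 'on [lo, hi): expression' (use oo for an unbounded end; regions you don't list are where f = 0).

decompose at 1; ℳ[f](s) sums the 2 pieces' integrals
∫ sqrt(t)·t^(s-1) over [0, 1)
segment 1 to ∞ holds exp(-t); add its integral

on [0, 1): sqrt(t)
on [1, oo): exp(-t)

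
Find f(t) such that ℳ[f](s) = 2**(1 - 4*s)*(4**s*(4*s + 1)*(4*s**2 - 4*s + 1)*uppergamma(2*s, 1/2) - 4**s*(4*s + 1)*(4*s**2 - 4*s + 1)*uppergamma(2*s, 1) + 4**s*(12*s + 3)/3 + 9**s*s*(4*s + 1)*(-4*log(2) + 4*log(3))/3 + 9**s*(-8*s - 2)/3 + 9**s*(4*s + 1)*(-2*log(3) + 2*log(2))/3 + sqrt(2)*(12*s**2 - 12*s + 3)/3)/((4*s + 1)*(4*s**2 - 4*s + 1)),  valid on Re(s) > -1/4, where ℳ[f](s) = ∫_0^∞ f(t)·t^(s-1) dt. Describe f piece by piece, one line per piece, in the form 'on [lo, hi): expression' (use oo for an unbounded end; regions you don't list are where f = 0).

on [0, 1/16): sqrt(2)*t**(1/4)
on [1/16, 1/4): exp(-2*sqrt(t))
on [1/4, 9/16): log(2*sqrt(t))/(2*sqrt(t))

undo the common scale on t: 2**(1/4)*t**(1/4) on [0, 1/8); exp(-sqrt(2)*sqrt(t)) on [1/8, 1/2); sqrt(2)*log(sqrt(2)*sqrt(t))/(2*sqrt(t)) on [1/2, 9/8)
back out the common scale on t: t**(1/4) on [0, 1/4); exp(-sqrt(t)) on [1/4, 1); log(sqrt(t))/sqrt(t) on [1, 9/4)
strip the power substitution: sqrt(t) on [0, 1/2); exp(-t) on [1/2, 1); log(t)/t on [1, 3/2)
integrate the 3 segments split at 1/16, 1/4, then add the results
on [0, 1/16) integrate f = sqrt(2)*t**(1/4) against the kernel
on [1/16, 1/4) integrate f = exp(-2*sqrt(t)) against the kernel
on [1/4, 9/16) integrate f = log(2*sqrt(t))/(2*sqrt(t)) against the kernel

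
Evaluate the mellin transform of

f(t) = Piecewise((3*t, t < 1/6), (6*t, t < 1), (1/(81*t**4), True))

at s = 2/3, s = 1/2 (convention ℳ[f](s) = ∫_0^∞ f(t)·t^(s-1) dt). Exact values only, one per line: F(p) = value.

F(2/3) = 973/270 - 6**(1/3)/20
F(1/2) = 2270/567 - sqrt(6)/18

undo the common scale on t: t on [0, 1/2); 2*t on [1/2, 3); t**(-4) on [3, ∞)
treat the 3 regions marked off by 1/6, 1 separately and sum
[0, 1/6) adds the kernel integral of 3*t
segment 1/6 to 1 holds 6*t; add its integral
[1, ∞) adds the kernel integral of 1/(81*t**4)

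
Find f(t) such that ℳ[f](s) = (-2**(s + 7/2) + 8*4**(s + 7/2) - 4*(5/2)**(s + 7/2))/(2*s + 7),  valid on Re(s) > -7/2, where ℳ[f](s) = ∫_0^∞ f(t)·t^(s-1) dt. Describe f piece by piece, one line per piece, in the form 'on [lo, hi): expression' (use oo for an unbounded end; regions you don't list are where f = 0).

on [0, 2): 3*t**(7/2)/2
on [2, 5/2): 2*t**(7/2)
on [5/2, 4): 4*t**(7/2)

integrate the 3 segments split at 2, 5/2, then add the results
on [0, 2) integrate f = 3*t**(7/2)/2 against the kernel
for t in [2, 5/2): the term is ∫ 2*t**(7/2)·t^(s-1)
∫ over [5/2, 4) of 4*t**(7/2)·t^(s-1) joins the sum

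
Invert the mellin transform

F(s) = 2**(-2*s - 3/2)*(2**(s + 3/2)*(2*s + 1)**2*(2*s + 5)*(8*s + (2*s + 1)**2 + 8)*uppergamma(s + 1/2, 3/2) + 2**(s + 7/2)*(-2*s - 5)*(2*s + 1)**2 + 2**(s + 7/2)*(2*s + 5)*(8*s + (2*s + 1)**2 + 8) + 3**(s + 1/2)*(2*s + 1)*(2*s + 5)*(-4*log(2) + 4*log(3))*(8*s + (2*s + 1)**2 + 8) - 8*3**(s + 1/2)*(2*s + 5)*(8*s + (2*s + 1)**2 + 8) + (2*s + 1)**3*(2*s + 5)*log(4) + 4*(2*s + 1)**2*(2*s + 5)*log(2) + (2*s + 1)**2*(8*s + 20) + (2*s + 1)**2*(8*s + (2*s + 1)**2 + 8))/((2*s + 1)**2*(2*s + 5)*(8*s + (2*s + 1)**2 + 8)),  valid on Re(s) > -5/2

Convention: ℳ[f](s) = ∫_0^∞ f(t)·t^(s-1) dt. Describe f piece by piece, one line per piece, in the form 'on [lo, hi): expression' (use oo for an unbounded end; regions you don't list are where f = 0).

undo the common scale on t: t**(5/2) on [0, 1/2); t**(3/2)*log(t) on [1/2, 1); sqrt(t)*log(t) on [1, 3/2); …
reversing the shared t-power: t**2 on [0, 1/2); t*log(t) on [1/2, 1); log(t) on [1, 3/2); …
along the cuts 1/4, 1/2, 3/4, ℳ[f](s) splits into 4 integrals
the [0, 1/4) slice contributes ∫ 4*sqrt(2)*t**(5/2)·t^(s-1) dt
∫ 2*sqrt(2)*t**(3/2)*log(2*t)·t^(s-1) over [1/4, 1/2)
on [1/2, 3/4) integrate f = sqrt(2)*sqrt(t)*log(2*t) against the kernel
on [3/4, ∞) integrate f = sqrt(2)*sqrt(t)*exp(-2*t) against the kernel

on [0, 1/4): 4*sqrt(2)*t**(5/2)
on [1/4, 1/2): 2*sqrt(2)*t**(3/2)*log(2*t)
on [1/2, 3/4): sqrt(2)*sqrt(t)*log(2*t)
on [3/4, oo): sqrt(2)*sqrt(t)*exp(-2*t)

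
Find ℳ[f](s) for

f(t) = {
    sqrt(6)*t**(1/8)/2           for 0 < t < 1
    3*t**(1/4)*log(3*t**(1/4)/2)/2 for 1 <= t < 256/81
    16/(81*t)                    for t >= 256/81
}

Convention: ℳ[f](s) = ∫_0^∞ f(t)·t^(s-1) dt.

(128*2**(8*s)*s*(4*s - 4)*(8*s + 1)*log(2) - 32*2**(8*s)*(4*s - 4)*(8*s + 1) + 32*2**(8*s)*(4*s - 4)*(8*s + 1)*log(2) - 2**(8*s)*(8*s + 1)*(16*s**2 + 8*s + 1) - 96*3**(4*s)*s*(4*s - 4)*(8*s + 1)*log(3) + 96*3**(4*s)*s*(4*s - 4)*(8*s + 1)*log(2) - 24*3**(4*s)*(4*s - 4)*(8*s + 1)*log(3) + 24*3**(4*s)*(4*s - 4)*(8*s + 1)*log(2) + 24*3**(4*s)*(4*s - 4)*(8*s + 1) + 16*3**(4*s)*sqrt(6)*(4*s - 4)*(16*s**2 + 8*s + 1))/(4*3**(4*s)*(4*s - 4)*(8*s + 1)*(16*s**2 + 8*s + 1))
  -1/8 < Re(s) < 1

strip the power substitution: sqrt(6)*t**(1/4)/2 on [0, 1); 3*sqrt(t)*log(3*sqrt(t)/2)/2 on [1, 16/9); 16/(81*t**2) on [16/9, ∞)
back out the power substitution: sqrt(6)*sqrt(t)/2 on [0, 1); 3*t*log(3*t/2)/2 on [1, 4/3); 16/(81*t**4) on [4/3, ∞)
peel off the common scale on t: sqrt(t) on [0, 3/2); t*log(t) on [3/2, 2); t**(-4) on [2, ∞)
linearity at 1, 256/81 turns ℳ[f](s) into 3 summed integrals
segment [0, 1) carries sqrt(6)*t**(1/8)/2; integrate it
∫ over [1, 256/81) of 3*t**(1/4)*log(3*t**(1/4)/2)/2·t^(s-1) joins the sum
segment 256/81 to ∞ holds 16/(81*t); add its integral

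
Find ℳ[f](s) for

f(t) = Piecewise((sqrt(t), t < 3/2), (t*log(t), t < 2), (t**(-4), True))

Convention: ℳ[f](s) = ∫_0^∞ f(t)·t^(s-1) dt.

(-32*2**(2*s)*(s - 4)*(2*s + 1) + 3**s*s*(s - 4)*(2*s + 1)*(-24*log(3) + 24*log(2)) + 3**s*(s - 4)*(2*s + 1)*(-24*log(3) + 24*log(2)) + 24*3**s*(s - 4)*(2*s + 1) + 16*3**s*sqrt(6)*(s - 4)*(s**2 + 2*s + 1) + 32*4**s*s*(s - 4)*(2*s + 1)*log(2) + 32*4**s*(s - 4)*(2*s + 1)*log(2) - 4**s*(2*s + 1)*(s**2 + 2*s + 1))/(16*2**s*(s - 4)*(2*s + 1)*(s**2 + 2*s + 1))
  -1/2 < Re(s) < 4

split f at 3/2, 2: ℳ[f](s) collects 3 kernel integrals
on [0, 3/2) integrate f = sqrt(t) against the kernel
[3/2, 2) adds the kernel integral of t*log(t)
segment 2 to ∞ holds t**(-4); add its integral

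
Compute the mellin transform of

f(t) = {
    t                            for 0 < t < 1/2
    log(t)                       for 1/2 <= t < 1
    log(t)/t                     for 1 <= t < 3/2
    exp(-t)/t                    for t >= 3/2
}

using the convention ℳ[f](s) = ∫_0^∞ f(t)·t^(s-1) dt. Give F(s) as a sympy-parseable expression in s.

peel off the shared t-power: t**2 on [0, 1/2); t*log(t) on [1/2, 1); log(t) on [1, 3/2); …
cuts at 1/2, 1, 3/2: linearity sums the 4 kernel integrals
the [0, 1/2) slice contributes ∫ t·t^(s-1) dt
over [1/2, 1), the kernel integral of log(t) enters the sum
∫ log(t)/t·t^(s-1) over [1, 3/2)
on [3/2, ∞): add ∫ exp(-t)/t·t^(s-1) dt

(6*2**s*(s - 1)**2*(s + 1)*(2*s + (s - 1)**2 - 1)*uppergamma(s - 1, 3/2) - 6*2**s*(s - 1)**2*(s + 1) + 6*2**s*(s + 1)*(2*s + (s - 1)**2 - 1) + 3**s*(s - 1)*(s + 1)*(-4*log(2) + 4*log(3))*(2*s + (s - 1)**2 - 1) - 4*3**s*(s + 1)*(2*s + (s - 1)**2 - 1) + 6*(s - 1)**3*(s + 1)*log(2) + 6*(s - 1)**2*(s + 1)*log(2) + 6*(s - 1)**2*(s + 1) + 3*(s - 1)**2*(2*s + (s - 1)**2 - 1))/(6*2**s*(s - 1)**2*(s + 1)*(2*s + (s - 1)**2 - 1))
  Re(s) > -1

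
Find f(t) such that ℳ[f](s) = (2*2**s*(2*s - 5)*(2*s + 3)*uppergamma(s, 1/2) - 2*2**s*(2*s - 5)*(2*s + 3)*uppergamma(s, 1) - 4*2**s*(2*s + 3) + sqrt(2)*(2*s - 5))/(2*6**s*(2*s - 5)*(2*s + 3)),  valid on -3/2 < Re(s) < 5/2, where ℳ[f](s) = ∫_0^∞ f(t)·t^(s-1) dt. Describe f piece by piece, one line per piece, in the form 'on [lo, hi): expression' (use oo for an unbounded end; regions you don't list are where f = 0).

on [0, 1/6): 3*sqrt(3)*t**(3/2)
on [1/6, 1/3): exp(-3*t)
on [1/3, oo): sqrt(3)/(27*t**(5/2))

invert the common scale on t to get t**(3/2) on [0, 1/2); exp(-t) on [1/2, 1); t**(-5/2) on [1, ∞)
split f at 1/6, 1/3: ℳ[f](s) collects 3 kernel integrals
segment 0 to 1/6 holds 3*sqrt(3)*t**(3/2); add its integral
on [1/6, 1/3): add ∫ exp(-3*t)·t^(s-1) dt
on [1/3, ∞): add ∫ sqrt(3)/(27*t**(5/2))·t^(s-1) dt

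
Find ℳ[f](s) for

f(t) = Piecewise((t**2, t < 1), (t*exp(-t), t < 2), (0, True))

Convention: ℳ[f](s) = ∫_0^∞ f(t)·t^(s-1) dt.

((s + 2)*uppergamma(s + 1, 1) - (s + 2)*uppergamma(s + 1, 2) + 1)/(s + 2)
  Re(s) > -2

the shared t-power comes off first: t**3 on [0, 1); t**2*exp(-t) on [1, 2)
remove the shared t-power first: t on [0, 1); exp(-t) on [1, 2)
breakpoints 1: one integral from each of the 2 segments
[0, 1) adds the kernel integral of t**2
on [1, 2): add ∫ t*exp(-t)·t^(s-1) dt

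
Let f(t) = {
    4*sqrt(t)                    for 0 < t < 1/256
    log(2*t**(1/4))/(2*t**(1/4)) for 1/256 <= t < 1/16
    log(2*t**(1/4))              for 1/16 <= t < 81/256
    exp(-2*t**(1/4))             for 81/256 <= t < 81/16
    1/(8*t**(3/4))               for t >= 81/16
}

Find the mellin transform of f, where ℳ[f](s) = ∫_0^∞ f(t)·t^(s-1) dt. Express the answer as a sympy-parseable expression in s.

(1728*2**(4*s)*s**2*(4*s - 3)*(4*s + 2)*(16*s**2 - 8*s + 1)*uppergamma(4*s, 3/2) - 1728*2**(4*s)*s**2*(4*s - 3)*(4*s + 2)*(16*s**2 - 8*s + 1)*uppergamma(4*s, 3) - 1728*2**(4*s)*s**2*(4*s - 3)*(4*s + 2) + 108*2**(4*s)*(4*s - 3)*(4*s + 2)*(16*s**2 - 8*s + 1) - 432*3**(4*s)*s*(4*s - 3)*(4*s + 2)*(16*s**2 - 8*s + 1)*log(2) + 432*3**(4*s)*s*(4*s - 3)*(4*s + 2)*(16*s**2 - 8*s + 1)*log(3) - 108*3**(4*s)*(4*s - 3)*(4*s + 2)*(16*s**2 - 8*s + 1) - 64*6**(4*s)*s**2*(4*s + 2)*(16*s**2 - 8*s + 1) + 13824*s**3*(4*s - 3)*(4*s + 2)*log(2) - 3456*s**2*(4*s - 3)*(4*s + 2)*log(2) + 3456*s**2*(4*s - 3)*(4*s + 2) + 432*s**2*(4*s - 3)*(16*s**2 - 8*s + 1))/(432*2**(8*s)*s**2*(4*s - 3)*(4*s + 2)*(16*s**2 - 8*s + 1))
  -1/2 < Re(s) < 3/4

reversing the power substitution: 4*t on [0, 1/16); log(2*sqrt(t))/(2*sqrt(t)) on [1/16, 1/4); log(2*sqrt(t)) on [1/4, 9/16); …
strip the power substitution: 4*t**2 on [0, 1/4); log(2*t)/(2*t) on [1/4, 1/2); log(2*t) on [1/2, 3/4); …
back out the common scale on t: t**2 on [0, 1/2); log(t)/t on [1/2, 1); log(t) on [1, 3/2); …
f breaks at 1/256, 1/16, 81/256, 81/16 into 5 integrals to sum
∫ over [0, 1/256) of 4*sqrt(t)·t^(s-1) joins the sum
for t in [1/256, 1/16): the term is ∫ log(2*t**(1/4))/(2*t**(1/4))·t^(s-1)
between 1/16 and 81/256 the integrand is log(2*t**(1/4))·t^(s-1)
piece [81/256, 81/16): integrate exp(-2*t**(1/4)) against the kernel
segment [81/16, ∞) carries 1/(8*t**(3/4)); integrate it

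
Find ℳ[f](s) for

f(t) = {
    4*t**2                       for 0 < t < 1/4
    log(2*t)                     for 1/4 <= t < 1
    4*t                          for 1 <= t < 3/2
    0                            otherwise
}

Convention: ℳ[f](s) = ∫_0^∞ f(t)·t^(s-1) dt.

(-16*2**(2*s)*s**2*(s + 2) + 4*2**(2*s)*s*(s + 1)*(s + 2)*log(2) - 4*2**(2*s)*(s + 1)*(s + 2) + 24*6**s*s**2*(s + 2) + s**2*(s + 1) + 4*s*(s + 1)*(s + 2)*log(2) + 4*(s + 1)*(s + 2))/(4*2**(2*s)*s**2*(s + 1)*(s + 2))
  Re(s) > -2

invert the common scale on t to get t**2 on [0, 1/2); log(t) on [1/2, 2); 2*t on [2, 3)
the 3 pieces separated at 1/4, 1 each add one integral
segment [0, 1/4) carries 4*t**2; integrate it
piece [1/4, 1): integrate log(2*t) against the kernel
piece [1, 3/2): integrate 4*t against the kernel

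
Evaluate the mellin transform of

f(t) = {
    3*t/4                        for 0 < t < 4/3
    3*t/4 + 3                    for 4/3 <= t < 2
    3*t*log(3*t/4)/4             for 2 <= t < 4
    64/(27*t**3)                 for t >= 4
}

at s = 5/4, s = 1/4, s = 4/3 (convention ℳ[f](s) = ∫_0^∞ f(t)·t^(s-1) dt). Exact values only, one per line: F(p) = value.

reversing the common scale on t: t/2 on [0, 2); t/2 + 3 on [2, 3); t*log(t/2)/2 on [3, 6); …
strip the common scale on t: t on [0, 1); t + 3 on [1, 3/2); t*log(t) on [3/2, 3); …
linearity at 4/3, 2, 4 turns ℳ[f](s) into 4 summed integrals
over [0, 4/3), the kernel integral of 3*t/4 enters the sum
over [4/3, 2), the kernel integral of (3*t/4 + 3) enters the sum
over [2, 4), the kernel integral of 3*t*log(3*t/4)/4 enters the sum
segment [4, ∞) carries 64/(27*t**3); integrate it

F(5/4) = -16*sqrt(2)*3**(3/4)/15 - 16*sqrt(2)/7 - 4*2**(1/4)*log(3)/3 + 4*2**(1/4)*log(2)/3 + 908*2**(1/4)/135 + 16*sqrt(2)*log(3)/3
F(1/4) = -4*sqrt(2)*3**(3/4) - 14156*sqrt(2)/7425 + log(2**(6*2**(1/4)/5)*3**(-6*2**(1/4)/5 + 12*sqrt(2)/5)) + 354*2**(1/4)/25
F(4/3) = -4664*2**(2/3)/2205 - 6**(2/3) + 621*2**(1/3)/98 + log(2**(9*2**(1/3)/7)*3**(-9*2**(1/3)/7 + 36*2**(2/3)/7))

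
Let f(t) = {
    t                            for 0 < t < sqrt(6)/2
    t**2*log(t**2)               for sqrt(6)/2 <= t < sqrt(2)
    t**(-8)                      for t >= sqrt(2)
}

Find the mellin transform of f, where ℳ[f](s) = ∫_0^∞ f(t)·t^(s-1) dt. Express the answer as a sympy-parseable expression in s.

invert the power substitution to get sqrt(t) on [0, 3/2); t*log(t) on [3/2, 2); t**(-4) on [2, ∞)
breakpoints sqrt(6)/2, sqrt(2): one integral from each of the 3 segments
between 0 and sqrt(6)/2 the integrand is t·t^(s-1)
the [sqrt(6)/2, sqrt(2)) slice contributes ∫ t**2*log(t**2)·t^(s-1) dt
the [sqrt(2), ∞) slice contributes ∫ t**(-8)·t^(s-1) dt

(sqrt(2)/2)**s*(32*2**s*s*(s - 8)*(s + 1)*log(2) - 64*2**s*(s - 8)*(s + 1) + 64*2**s*(s - 8)*(s + 1)*log(2) - 2**s*(s + 1)*(s**2 + 4*s + 4) + 3**(s/2)*s*(s - 8)*(s + 1)*(-24*log(3) + 24*log(2)) + 3**(s/2)*(s - 8)*(s + 1)*(-48*log(3) + 48*log(2)) + 48*3**(s/2)*(s - 8)*(s + 1) + 8*3**(s/2)*sqrt(6)*(s - 8)*(s**2 + 4*s + 4))/(16*(s - 8)*(s + 1)*(s**2 + 4*s + 4))
  -1 < Re(s) < 8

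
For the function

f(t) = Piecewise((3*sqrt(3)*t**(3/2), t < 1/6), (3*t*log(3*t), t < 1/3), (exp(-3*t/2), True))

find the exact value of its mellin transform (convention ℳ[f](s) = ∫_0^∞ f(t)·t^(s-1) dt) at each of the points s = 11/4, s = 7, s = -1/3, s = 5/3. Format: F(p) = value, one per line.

reversing the common scale on t: t**(3/2) on [0, 1/2); t*log(t) on [1/2, 1); exp(-t/2) on [1, ∞)
slice at 1/6, 1/3, transform all 3 pieces, and sum them
over [0, 1/6), the kernel integral of 3*sqrt(3)*t**(3/2) enters the sum
for t in [1/6, 1/3): the term is ∫ 3*t*log(3*t)·t^(s-1)
segment 1/3 to ∞ holds exp(-3*t/2); add its integral

F(11/4) = 6**(1/4)*(-1088*2**(3/4) + 136 + 225*sqrt(2) + 510*log(2) + 122400*sqrt(2)*uppergamma(11/4, 1/2))/826200
F(7) = -85/11943936 + sqrt(2)/9517824 + log(2)/4478976 + 151946*exp(-1/2)/2187
F(-1/3) = 6**(1/3)*(-63*2**(2/3) + 12*sqrt(2) + 28*2**(1/3)*uppergamma(-1/3, 1/2) + 42*log(2) + 63)/56
F(5/3) = 6**(1/3)*(-684*2**(2/3) + 171 + 192*sqrt(2) + 456*log(2) + 19456*2**(1/3)*uppergamma(5/3, 1/2))/87552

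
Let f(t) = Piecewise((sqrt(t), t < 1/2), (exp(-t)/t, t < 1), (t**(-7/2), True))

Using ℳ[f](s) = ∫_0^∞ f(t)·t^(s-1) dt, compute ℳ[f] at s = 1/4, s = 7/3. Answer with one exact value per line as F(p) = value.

F(1/4) = -uppergamma(-3/4, 1) + 4/13 + uppergamma(-3/4, 1/2) + 2*2**(1/4)/3
F(7/3) = -uppergamma(4/3, 1) + 3*2**(1/6)/68 + uppergamma(4/3, 1/2) + 6/7

undo the shared t-power: t**(3/2) on [0, 1/2); exp(-t) on [1/2, 1); t**(-5/2) on [1, ∞)
breakpoints 1/2, 1: one integral from each of the 3 segments
the [0, 1/2) slice contributes ∫ sqrt(t)·t^(s-1) dt
∫ exp(-t)/t·t^(s-1) over [1/2, 1)
segment 1 to ∞ holds t**(-7/2); add its integral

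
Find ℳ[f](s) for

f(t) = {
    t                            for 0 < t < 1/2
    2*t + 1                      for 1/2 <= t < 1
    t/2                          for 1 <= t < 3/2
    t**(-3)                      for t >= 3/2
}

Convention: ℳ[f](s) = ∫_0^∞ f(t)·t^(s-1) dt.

(270*2**s*s**2 - 702*2**s*s - 324*2**s + 49*3**s*s**2 - 275*3**s*s - 162*s**2 + 378*s + 324)/(108*2**s*s*(s**2 - 2*s - 3))
  -1 < Re(s) < 3

along the cuts 1/2, 1, 3/2, ℳ[f](s) splits into 4 integrals
the [0, 1/2) slice contributes ∫ t·t^(s-1) dt
over [1/2, 1), the kernel integral of (2*t + 1) enters the sum
between 1 and 3/2 the integrand is t/2·t^(s-1)
for t in [3/2, ∞): the term is ∫ t**(-3)·t^(s-1)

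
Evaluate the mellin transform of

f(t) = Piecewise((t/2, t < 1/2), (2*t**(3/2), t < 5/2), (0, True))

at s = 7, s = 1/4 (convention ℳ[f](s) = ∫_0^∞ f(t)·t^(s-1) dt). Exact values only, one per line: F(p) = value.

F(7) = -sqrt(2)/2176 + 1/4096 + 390625*sqrt(10)/2176
F(1/4) = 2**(1/4)*(-20 + 7*sqrt(2) + 100*5**(3/4))/70

linearity at 1/2 turns ℳ[f](s) into 2 summed integrals
segment 0 to 1/2 holds t/2; add its integral
piece [1/2, 5/2): integrate 2*t**(3/2) against the kernel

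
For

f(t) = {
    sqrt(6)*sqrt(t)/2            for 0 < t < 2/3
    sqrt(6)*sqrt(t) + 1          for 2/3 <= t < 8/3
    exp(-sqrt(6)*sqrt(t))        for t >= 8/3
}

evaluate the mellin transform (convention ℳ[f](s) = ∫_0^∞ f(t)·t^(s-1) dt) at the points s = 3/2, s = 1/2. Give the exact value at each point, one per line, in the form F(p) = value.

F(3/2) = sqrt(6)*(39 + 121*exp(4))*exp(-4)/27
F(1/2) = sqrt(6)*(1 + 9*exp(4))*exp(-4)/3

the common scale on t comes off first: sqrt(t) on [0, 1); 2*sqrt(t) + 1 on [1, 4); exp(-2*sqrt(t)) on [4, ∞)
the power substitution comes off first: t on [0, 1); 2*t + 1 on [1, 2); exp(-2*t) on [2, ∞)
treat the 3 regions marked off by 2/3, 8/3 separately and sum
piece [0, 2/3): integrate sqrt(6)*sqrt(t)/2 against the kernel
for t in [2/3, 8/3): the term is ∫ (sqrt(6)*sqrt(t) + 1)·t^(s-1)
∫ exp(-sqrt(6)*sqrt(t))·t^(s-1) over [8/3, ∞)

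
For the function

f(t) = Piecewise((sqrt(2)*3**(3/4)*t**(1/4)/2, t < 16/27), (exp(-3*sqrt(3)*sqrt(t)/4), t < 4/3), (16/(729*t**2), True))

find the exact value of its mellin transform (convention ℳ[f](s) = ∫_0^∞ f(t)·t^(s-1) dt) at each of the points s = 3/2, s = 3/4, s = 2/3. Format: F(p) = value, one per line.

back out the common scale on t: sqrt(6)*t**(1/4)/2 on [0, 16/9); exp(-3*sqrt(t)/4) on [16/9, 4); 16/(81*t**2) on [4, ∞)
reversing the power substitution: sqrt(6)*sqrt(t)/2 on [0, 4/3); exp(-3*t/4) on [4/3, 2); 16/(81*t**4) on [2, ∞)
undo the common scale on t: sqrt(t) on [0, 2); exp(-t/2) on [2, 3); t**(-4) on [3, ∞)
linearity at 16/27, 4/3 turns ℳ[f](s) into 3 summed integrals
piece [0, 16/27): integrate sqrt(2)*3**(3/4)*t**(1/4)/2 against the kernel
segment [16/27, 4/3) carries exp(-3*sqrt(3)*sqrt(t)/4); integrate it
on [4/3, ∞): add ∫ 16/(729*t**2)·t^(s-1) dt

F(3/2) = 16*sqrt(3)*(-1218*E + (7 + 48*sqrt(2))*exp(5/2) + 840*exp(3/2))*exp(-5/2)/5103
F(3/4) = 4*sqrt(2)*3**(3/4)*(-135*sqrt(2)*E*(sqrt(pi)*exp(3/2)*erfc(sqrt(6)/2) + sqrt(6)) + 135*sqrt(2)*(E*sqrt(pi)*erfc(1) + 2)*exp(3/2) + 2*(sqrt(3) + 135)*exp(5/2))*exp(-5/2)/3645
F(2/3) = -8*2**(2/3)*uppergamma(4/3, 3/2)/9 + 6**(1/3)/162 + 8*2**(2/3)*uppergamma(4/3, 1)/9 + 32*2**(1/6)/33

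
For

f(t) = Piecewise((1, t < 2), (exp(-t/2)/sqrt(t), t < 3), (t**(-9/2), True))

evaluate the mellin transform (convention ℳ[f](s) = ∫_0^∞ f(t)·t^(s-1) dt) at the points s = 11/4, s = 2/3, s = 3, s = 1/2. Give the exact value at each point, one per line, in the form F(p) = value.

reversing the shared t-power: 1/sqrt(t) on [0, 2); exp(-t/2)/t on [2, 3); t**(-5) on [3, ∞)
undo the shared t-power: sqrt(t) on [0, 2); exp(-t/2) on [2, 3); t**(-4) on [3, ∞)
the 3 pieces separated at 2, 3 each add one integral
for t in [0, 2): the term is ∫ 1·t^(s-1)
piece [2, 3): integrate exp(-t/2)/sqrt(t) against the kernel
the [3, ∞) slice contributes ∫ t**(-9/2)·t^(s-1) dt

F(11/4) = -4*2**(1/4)*uppergamma(9/4, 3/2) + 4*3**(1/4)/63 + 16*2**(3/4)/11 + 4*2**(1/4)*uppergamma(9/4, 1)
F(2/3) = -2**(1/6)*uppergamma(1/6, 3/2) + 2*3**(1/6)/621 + 2**(1/6)*uppergamma(1/6, 1) + 3*2**(2/3)/2
F(3) = -12*sqrt(3)*exp(-3/2) - 3*sqrt(2)*sqrt(pi)*erfc(sqrt(6)/2) + 2*sqrt(3)/27 + 3*sqrt(2)*sqrt(pi)*erfc(1) + 8/3 + 10*sqrt(2)*exp(-1)
F(1/2) = Ei(-3/2) + 1/324 - Ei(-1) + 2*sqrt(2)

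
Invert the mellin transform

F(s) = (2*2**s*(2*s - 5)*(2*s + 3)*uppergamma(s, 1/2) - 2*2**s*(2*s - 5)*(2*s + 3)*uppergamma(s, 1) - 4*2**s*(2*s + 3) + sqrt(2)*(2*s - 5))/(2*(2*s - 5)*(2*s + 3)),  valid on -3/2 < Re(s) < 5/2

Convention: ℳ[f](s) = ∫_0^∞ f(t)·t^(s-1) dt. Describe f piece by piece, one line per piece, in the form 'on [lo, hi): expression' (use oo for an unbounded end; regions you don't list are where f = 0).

on [0, 1): sqrt(2)*t**(3/2)/4
on [1, 2): exp(-t/2)
on [2, oo): 4*sqrt(2)/t**(5/2)

invert the common scale on t to get t**(3/2) on [0, 1/2); exp(-t) on [1/2, 1); t**(-5/2) on [1, ∞)
linearity at 1, 2 turns ℳ[f](s) into 3 summed integrals
for t in [0, 1): the term is ∫ sqrt(2)*t**(3/2)/4·t^(s-1)
between 1 and 2 the integrand is exp(-t/2)·t^(s-1)
∫ over [2, ∞) of 4*sqrt(2)/t**(5/2)·t^(s-1) joins the sum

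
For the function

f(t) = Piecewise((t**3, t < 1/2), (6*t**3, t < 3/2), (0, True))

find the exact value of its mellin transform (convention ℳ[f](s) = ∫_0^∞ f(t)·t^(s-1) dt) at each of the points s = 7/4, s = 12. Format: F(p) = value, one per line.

breakpoints 1/2: one integral from each of the 2 segments
over [0, 1/2), the kernel integral of t**3 enters the sum
[1/2, 3/2) adds the kernel integral of 6*t**3

F(7/4) = 2**(1/4)*(-5 + 486*3**(3/4))/152
F(12) = 86093437/491520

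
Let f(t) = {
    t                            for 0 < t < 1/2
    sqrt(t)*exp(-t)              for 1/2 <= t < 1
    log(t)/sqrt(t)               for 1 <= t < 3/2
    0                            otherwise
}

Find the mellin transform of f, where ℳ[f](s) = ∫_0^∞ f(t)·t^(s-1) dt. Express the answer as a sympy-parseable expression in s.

2**(1/2 - s)*(6*2**(s + 1/2)*(s + 1)*(8*s - (2*s + 1)**2)*uppergamma(s + 1/2, 1/2) - 6*2**(s + 1/2)*(s + 1)*(8*s - (2*s + 1)**2)*uppergamma(s + 1/2, 1) - 24*2**(s + 1/2)*(s + 1) + 3**(s + 1/2)*(s + 1)*(2*s + 1)*(-8*log(3) + 8*log(2)) + 3**(s + 1/2)*(s + 1)*(-16*log(2) + 16*log(3)) + 16*3**(s + 1/2)*(s + 1) + 3*sqrt(2)*(8*s - (2*s + 1)**2))/(12*(s + 1)*(8*s - (2*s + 1)**2))
  Re(s) > -1

the shared t-power comes off first: sqrt(t) on [0, 1/2); exp(-t) on [1/2, 1); log(t)/t on [1, 3/2)
linearity at 1/2, 1 turns ℳ[f](s) into 3 summed integrals
for t in [0, 1/2): the term is ∫ t·t^(s-1)
piece [1/2, 1): integrate sqrt(t)*exp(-t) against the kernel
on [1, 3/2) integrate f = log(t)/sqrt(t) against the kernel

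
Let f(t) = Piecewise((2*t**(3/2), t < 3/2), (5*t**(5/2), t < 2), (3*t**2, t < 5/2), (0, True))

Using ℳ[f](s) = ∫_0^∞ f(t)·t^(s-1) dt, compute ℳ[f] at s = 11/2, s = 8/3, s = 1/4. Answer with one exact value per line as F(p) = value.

treat the 3 regions marked off by 3/2, 2 separately and sum
over [0, 3/2), the kernel integral of 2*t**(3/2) enters the sum
segment 3/2 to 2 holds 5*t**(5/2); add its integral
∫ 3*t**2·t^(s-1) over [2, 5/2)

F(11/2) = -256*sqrt(2)/5 + 2134109/14336 + 15625*sqrt(10)/128
F(8/3) = -72*2**(2/3)/7 - 60993*2**(5/6)*3**(1/6)/24800 + 960*2**(1/6)/31 + 5625*2**(1/3)*5**(2/3)/448
F(1/4) = 2**(1/4)*(-2464 - 549*3**(3/4) + 1925*sqrt(2)*5**(1/4) + 3360*sqrt(2))/462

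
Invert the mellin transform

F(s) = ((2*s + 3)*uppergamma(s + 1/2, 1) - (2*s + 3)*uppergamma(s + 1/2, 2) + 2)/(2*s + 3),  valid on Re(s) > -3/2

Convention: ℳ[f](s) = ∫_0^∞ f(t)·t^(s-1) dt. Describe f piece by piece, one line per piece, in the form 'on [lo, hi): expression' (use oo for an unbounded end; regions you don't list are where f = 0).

on [0, 1): t**(3/2)
on [1, 2): sqrt(t)*exp(-t)

reversing the shared t-power: t on [0, 1); exp(-t) on [1, 2)
along the cuts 1, ℳ[f](s) splits into 2 integrals
on [0, 1): add ∫ t**(3/2)·t^(s-1) dt
between 1 and 2 the integrand is sqrt(t)*exp(-t)·t^(s-1)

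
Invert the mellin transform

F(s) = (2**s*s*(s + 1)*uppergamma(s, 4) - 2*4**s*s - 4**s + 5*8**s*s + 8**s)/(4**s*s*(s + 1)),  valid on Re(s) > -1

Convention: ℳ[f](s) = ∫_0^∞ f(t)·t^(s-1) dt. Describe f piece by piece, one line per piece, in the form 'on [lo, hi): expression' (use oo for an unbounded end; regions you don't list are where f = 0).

on [0, 1): t
on [1, 2): 2*t + 1
on [2, oo): exp(-2*t)

integrate the 3 segments split at 1, 2, then add the results
piece [0, 1): integrate t against the kernel
over [1, 2), the kernel integral of (2*t + 1) enters the sum
segment [2, ∞) carries exp(-2*t); integrate it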